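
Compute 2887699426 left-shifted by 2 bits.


0b10101100000111101100101111100010 << 2 = 0b1010110000011110110010111110001000 = 11550797704

11550797704


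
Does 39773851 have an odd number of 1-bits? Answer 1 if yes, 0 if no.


0b10010111101110011010011011 has 16 ones => parity 0

0


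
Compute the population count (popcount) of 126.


0b1111110 has 6 set bits

6


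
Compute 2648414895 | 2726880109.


0b10011101110110111001101010101111 | 0b10100010100010001110001101101101 = 0b10111111110110111111101111101111 = 3218865135

3218865135


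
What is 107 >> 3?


0b1101011 >> 3 = 0b1101 = 13

13


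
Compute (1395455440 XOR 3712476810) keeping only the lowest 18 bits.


Step 1: 1395455440 ^ 3712476810 = 2389381978
Step 2: 2389381978 & 262143 = 201562

201562


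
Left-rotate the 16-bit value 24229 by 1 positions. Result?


Rotate 0b101111010100101 left by 1 (16-bit) = 0b1011110101001010 = 48458

48458


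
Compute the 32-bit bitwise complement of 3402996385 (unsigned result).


~0b11001010110101011001101010100001 = 0b110101001010100110010101011110 = 891970910 (32-bit unsigned)

891970910


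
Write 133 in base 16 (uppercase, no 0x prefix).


133 = 85 hex

85


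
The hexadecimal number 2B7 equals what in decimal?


2B7 hex = 695 decimal

695


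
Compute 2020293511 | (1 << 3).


2020293511 | (1 << 3) = 2020293511 | 8 = 2020293519

2020293519


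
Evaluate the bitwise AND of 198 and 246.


0b11000110 & 0b11110110 = 0b11000110 = 198

198


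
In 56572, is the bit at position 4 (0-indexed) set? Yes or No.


0b1101110011111100, bit 4 = 1. Yes

Yes


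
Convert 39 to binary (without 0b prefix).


39 = 100111 in binary

100111


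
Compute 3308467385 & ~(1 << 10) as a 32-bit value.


3308467385 & ~(1 << 10) = 3308466361

3308466361


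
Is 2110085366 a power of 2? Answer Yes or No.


0b1111101110001010101100011110110. Multiple bits set => No

No


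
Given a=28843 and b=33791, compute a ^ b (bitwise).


28843 ^ 33791 = 62292

62292


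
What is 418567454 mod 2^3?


418567454 & 7 = 6

6


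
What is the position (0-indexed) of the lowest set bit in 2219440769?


0b10000100010010011111101010000001. Lowest set bit at position 0

0


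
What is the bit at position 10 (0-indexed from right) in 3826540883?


0b11100100000101000110000101010011, position 10 = 0

0


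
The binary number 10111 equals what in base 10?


10111 in decimal = 23

23


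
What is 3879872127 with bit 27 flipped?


3879872127 ^ (1 << 27) = 3879872127 ^ 134217728 = 4014089855

4014089855


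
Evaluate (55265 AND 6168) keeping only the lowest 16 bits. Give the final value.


Step 1: 55265 & 6168 = 4096
Step 2: 4096 & 65535 = 4096

4096


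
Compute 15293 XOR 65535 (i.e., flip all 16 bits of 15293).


15293 ^ 65535 = 50242

50242


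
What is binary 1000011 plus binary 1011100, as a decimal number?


1000011 + 1011100 = 10011111 = 159

159


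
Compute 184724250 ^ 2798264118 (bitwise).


0b1011000000101010101100011010 ^ 0b10100110110010100001111100110110 = 0b10101101110010001011010000101100 = 2915611692

2915611692


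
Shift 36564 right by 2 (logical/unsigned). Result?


0b1000111011010100 >> 2 = 0b10001110110101 = 9141

9141


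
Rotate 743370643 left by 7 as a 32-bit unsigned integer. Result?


Rotate 0b101100010011101110111110010011 left by 7 (32-bit) = 0b100111011101111100100110010110 = 662161814

662161814


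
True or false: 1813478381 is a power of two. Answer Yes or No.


0b1101100000101110111101111101101. Multiple bits set => No

No


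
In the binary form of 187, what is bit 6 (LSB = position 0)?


0b10111011, position 6 = 0

0


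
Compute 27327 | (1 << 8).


27327 | (1 << 8) = 27327 | 256 = 27583

27583


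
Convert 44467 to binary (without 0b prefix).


44467 = 1010110110110011 in binary

1010110110110011


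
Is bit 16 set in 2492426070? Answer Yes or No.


0b10010100100011110110011101010110, bit 16 = 1. Yes

Yes


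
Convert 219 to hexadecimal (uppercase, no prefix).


219 = DB hex

DB


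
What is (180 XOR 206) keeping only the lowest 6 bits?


Step 1: 180 ^ 206 = 122
Step 2: 122 & 63 = 58

58


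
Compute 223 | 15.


0b11011111 | 0b1111 = 0b11011111 = 223

223


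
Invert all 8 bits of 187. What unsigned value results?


187 ^ 255 = 68

68


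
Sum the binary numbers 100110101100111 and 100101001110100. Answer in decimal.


100110101100111 + 100101001110100 = 1001011111011011 = 38875

38875


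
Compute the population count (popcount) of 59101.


0b1110011011011101 has 11 set bits

11


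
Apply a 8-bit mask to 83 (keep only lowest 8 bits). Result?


83 & 255 = 83

83


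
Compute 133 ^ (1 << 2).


133 ^ (1 << 2) = 133 ^ 4 = 129

129


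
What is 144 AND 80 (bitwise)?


0b10010000 & 0b1010000 = 0b10000 = 16

16


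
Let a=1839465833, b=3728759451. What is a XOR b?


1839465833 ^ 3728759451 = 3018088434

3018088434


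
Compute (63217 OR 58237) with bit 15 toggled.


Step 1: 63217 | 58237 = 63485
Step 2: 63485 ^ (1 << 15) = 63485 ^ 32768 = 30717

30717


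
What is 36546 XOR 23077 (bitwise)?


0b1000111011000010 ^ 0b101101000100101 = 0b1101010011100111 = 54503

54503


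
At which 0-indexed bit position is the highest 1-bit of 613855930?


0b100100100101101011001010111010. Highest set bit at position 29

29


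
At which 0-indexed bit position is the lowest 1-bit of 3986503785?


0b11101101100111010011100001101001. Lowest set bit at position 0

0


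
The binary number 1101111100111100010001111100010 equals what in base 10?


1101111100111100010001111100010 in decimal = 1872634850

1872634850


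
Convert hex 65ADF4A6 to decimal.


65ADF4A6 hex = 1705899174 decimal

1705899174


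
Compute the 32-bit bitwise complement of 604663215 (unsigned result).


~0b100100000010100110110110101111 = 0b11011011111101011001001001010000 = 3690304080 (32-bit unsigned)

3690304080


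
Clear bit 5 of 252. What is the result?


252 & ~(1 << 5) = 220

220


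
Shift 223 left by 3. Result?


0b11011111 << 3 = 0b11011111000 = 1784

1784


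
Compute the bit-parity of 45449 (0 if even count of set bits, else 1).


0b1011000110001001 has 7 ones => parity 1

1


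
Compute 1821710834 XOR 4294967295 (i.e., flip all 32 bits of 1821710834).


1821710834 ^ 4294967295 = 2473256461

2473256461


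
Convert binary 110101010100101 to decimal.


110101010100101 in decimal = 27301

27301


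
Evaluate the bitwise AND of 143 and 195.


0b10001111 & 0b11000011 = 0b10000011 = 131

131


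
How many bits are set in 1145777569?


0b1000100010010110010110110100001 has 13 set bits

13


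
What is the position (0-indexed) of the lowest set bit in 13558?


0b11010011110110. Lowest set bit at position 1

1


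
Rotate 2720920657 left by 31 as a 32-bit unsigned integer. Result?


Rotate 0b10100010001011011111010001010001 left by 31 (32-bit) = 0b11010001000101101111101000101000 = 3507943976

3507943976


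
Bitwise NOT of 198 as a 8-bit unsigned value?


~0b11000110 = 0b111001 = 57 (8-bit unsigned)

57


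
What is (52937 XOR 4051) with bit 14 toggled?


Step 1: 52937 ^ 4051 = 49434
Step 2: 49434 ^ (1 << 14) = 49434 ^ 16384 = 33050

33050


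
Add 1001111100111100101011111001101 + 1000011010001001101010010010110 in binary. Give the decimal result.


1001111100111100101011111001101 + 1000011010001001101010010010110 = 10010010111000110010110001100011 = 2464361571

2464361571


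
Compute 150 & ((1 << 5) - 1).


150 & 31 = 22

22


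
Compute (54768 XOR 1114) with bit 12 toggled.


Step 1: 54768 ^ 1114 = 53674
Step 2: 53674 ^ (1 << 12) = 53674 ^ 4096 = 49578

49578


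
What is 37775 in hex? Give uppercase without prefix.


37775 = 938F hex

938F


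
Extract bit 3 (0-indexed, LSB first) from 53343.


0b1101000001011111, position 3 = 1

1


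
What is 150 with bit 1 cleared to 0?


150 & ~(1 << 1) = 148

148


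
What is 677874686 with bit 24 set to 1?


677874686 | (1 << 24) = 677874686 | 16777216 = 694651902

694651902


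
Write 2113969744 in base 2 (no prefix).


2113969744 = 1111110000000001001111001010000 in binary

1111110000000001001111001010000


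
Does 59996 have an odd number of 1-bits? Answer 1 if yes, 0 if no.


0b1110101001011100 has 9 ones => parity 1

1


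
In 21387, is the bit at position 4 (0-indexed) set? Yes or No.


0b101001110001011, bit 4 = 0. No

No


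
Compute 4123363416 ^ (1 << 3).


4123363416 ^ (1 << 3) = 4123363416 ^ 8 = 4123363408

4123363408


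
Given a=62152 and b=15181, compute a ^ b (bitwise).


62152 ^ 15181 = 51589

51589


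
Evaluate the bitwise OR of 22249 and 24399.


0b101011011101001 | 0b101111101001111 = 0b101111111101111 = 24559

24559


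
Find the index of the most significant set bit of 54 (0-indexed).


0b110110. Highest set bit at position 5

5


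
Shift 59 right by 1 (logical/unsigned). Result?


0b111011 >> 1 = 0b11101 = 29

29


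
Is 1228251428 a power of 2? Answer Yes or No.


0b1001001001101011010000100100100. Multiple bits set => No

No


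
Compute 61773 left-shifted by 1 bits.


0b1111000101001101 << 1 = 0b11110001010011010 = 123546

123546


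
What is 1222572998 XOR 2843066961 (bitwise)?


0b1001000110111101111101111000110 ^ 0b10101001011101011100001001010001 = 0b11100001101010110011100110010111 = 3786094999

3786094999


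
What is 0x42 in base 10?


42 hex = 66 decimal

66


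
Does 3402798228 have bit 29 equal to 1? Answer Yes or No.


0b11001010110100101001010010010100, bit 29 = 0. No

No


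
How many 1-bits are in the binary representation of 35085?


0b1000100100001101 has 6 set bits

6


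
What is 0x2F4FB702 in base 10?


2F4FB702 hex = 793753346 decimal

793753346


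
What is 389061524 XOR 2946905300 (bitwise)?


0b10111001100001001101110010100 ^ 0b10101111101001100011010011010100 = 0b10111000100101101010111101000000 = 3096883008

3096883008


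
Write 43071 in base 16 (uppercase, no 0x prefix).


43071 = A83F hex

A83F


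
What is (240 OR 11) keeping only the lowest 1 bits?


Step 1: 240 | 11 = 251
Step 2: 251 & 1 = 1

1


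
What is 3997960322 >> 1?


0b11101110010011000000100010000010 >> 1 = 0b1110111001001100000010001000001 = 1998980161

1998980161


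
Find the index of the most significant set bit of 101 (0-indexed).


0b1100101. Highest set bit at position 6

6


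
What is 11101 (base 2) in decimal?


11101 in decimal = 29

29


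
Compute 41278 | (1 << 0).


41278 | (1 << 0) = 41278 | 1 = 41279

41279


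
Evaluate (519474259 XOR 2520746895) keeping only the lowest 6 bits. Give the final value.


Step 1: 519474259 ^ 2520746895 = 2294876124
Step 2: 2294876124 & 63 = 28

28


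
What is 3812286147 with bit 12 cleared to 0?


3812286147 & ~(1 << 12) = 3812282051

3812282051


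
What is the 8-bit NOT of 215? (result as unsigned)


~0b11010111 = 0b101000 = 40 (8-bit unsigned)

40


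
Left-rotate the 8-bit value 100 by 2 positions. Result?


Rotate 0b1100100 left by 2 (8-bit) = 0b10010001 = 145

145


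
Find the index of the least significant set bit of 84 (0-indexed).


0b1010100. Lowest set bit at position 2

2


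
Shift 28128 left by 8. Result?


0b110110111100000 << 8 = 0b11011011110000000000000 = 7200768

7200768


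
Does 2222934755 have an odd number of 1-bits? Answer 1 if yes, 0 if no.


0b10000100011111110100101011100011 has 17 ones => parity 1

1


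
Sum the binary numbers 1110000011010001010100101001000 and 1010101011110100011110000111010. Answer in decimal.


1110000011010001010100101001000 + 1010101011110100011110000111010 = 11000101111000101110010110000010 = 3319981442

3319981442


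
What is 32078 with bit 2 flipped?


32078 ^ (1 << 2) = 32078 ^ 4 = 32074

32074


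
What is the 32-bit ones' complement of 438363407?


438363407 ^ 4294967295 = 3856603888

3856603888


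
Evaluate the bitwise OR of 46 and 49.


0b101110 | 0b110001 = 0b111111 = 63

63


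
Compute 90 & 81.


0b1011010 & 0b1010001 = 0b1010000 = 80

80


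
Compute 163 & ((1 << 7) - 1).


163 & 127 = 35

35


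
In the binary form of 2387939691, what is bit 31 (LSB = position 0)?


0b10001110010101010001000101101011, position 31 = 1

1


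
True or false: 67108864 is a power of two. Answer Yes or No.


0b100000000000000000000000000. Only one bit set => Yes

Yes


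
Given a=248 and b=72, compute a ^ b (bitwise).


248 ^ 72 = 176

176


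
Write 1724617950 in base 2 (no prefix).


1724617950 = 1100110110010111001010011011110 in binary

1100110110010111001010011011110


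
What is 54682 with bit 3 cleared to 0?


54682 & ~(1 << 3) = 54674

54674


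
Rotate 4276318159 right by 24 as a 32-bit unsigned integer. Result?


Rotate 0b11111110111000110110111111001111 right by 24 (32-bit) = 0b11100011011011111100111111111110 = 3815755774

3815755774


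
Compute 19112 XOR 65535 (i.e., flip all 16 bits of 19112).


19112 ^ 65535 = 46423

46423


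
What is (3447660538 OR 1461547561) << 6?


Step 1: 3447660538 | 1461547561 = 3749675003
Step 2: 3749675003 << 6 = 239979200192

239979200192


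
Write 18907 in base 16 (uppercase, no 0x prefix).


18907 = 49DB hex

49DB


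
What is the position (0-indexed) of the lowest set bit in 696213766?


0b101001011111110110000100000110. Lowest set bit at position 1

1


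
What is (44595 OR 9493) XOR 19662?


Step 1: 44595 | 9493 = 44855
Step 2: 44855 ^ 19662 = 58361

58361


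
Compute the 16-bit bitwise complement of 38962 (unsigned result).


~0b1001100000110010 = 0b110011111001101 = 26573 (16-bit unsigned)

26573


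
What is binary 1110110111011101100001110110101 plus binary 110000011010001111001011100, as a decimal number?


1110110111011101100001110110101 + 110000011010001111001011100 = 1111100111110111110001000010001 = 2096882193

2096882193


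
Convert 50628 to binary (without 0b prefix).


50628 = 1100010111000100 in binary

1100010111000100


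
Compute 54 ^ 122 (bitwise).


0b110110 ^ 0b1111010 = 0b1001100 = 76

76


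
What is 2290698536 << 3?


0b10001000100010010100100100101000 << 3 = 0b10001000100010010100100100101000000 = 18325588288

18325588288


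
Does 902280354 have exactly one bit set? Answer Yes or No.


0b110101110001111011010010100010. Multiple bits set => No

No


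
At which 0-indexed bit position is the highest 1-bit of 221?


0b11011101. Highest set bit at position 7

7


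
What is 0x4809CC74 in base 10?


4809CC74 hex = 1208601716 decimal

1208601716


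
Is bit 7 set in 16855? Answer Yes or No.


0b100000111010111, bit 7 = 1. Yes

Yes


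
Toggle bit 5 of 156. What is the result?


156 ^ (1 << 5) = 156 ^ 32 = 188

188


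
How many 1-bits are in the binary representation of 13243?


0b11001110111011 has 10 set bits

10


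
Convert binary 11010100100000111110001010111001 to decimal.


11010100100000111110001010111001 in decimal = 3565413049

3565413049


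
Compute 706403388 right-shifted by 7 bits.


0b101010000110101101110000111100 >> 7 = 0b10101000011010110111000 = 5518776

5518776


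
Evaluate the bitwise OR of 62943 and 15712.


0b1111010111011111 | 0b11110101100000 = 0b1111110111111111 = 65023

65023


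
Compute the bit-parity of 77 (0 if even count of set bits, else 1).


0b1001101 has 4 ones => parity 0

0


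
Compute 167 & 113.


0b10100111 & 0b1110001 = 0b100001 = 33

33


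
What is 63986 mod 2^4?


63986 & 15 = 2

2


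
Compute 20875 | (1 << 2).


20875 | (1 << 2) = 20875 | 4 = 20879

20879


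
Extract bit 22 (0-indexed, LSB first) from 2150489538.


0b10000000001011011101110111000010, position 22 = 0

0


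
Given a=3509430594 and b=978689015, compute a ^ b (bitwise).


3509430594 ^ 978689015 = 3950523061

3950523061


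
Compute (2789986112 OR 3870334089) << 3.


Step 1: 2789986112 | 3870334089 = 3875266505
Step 2: 3875266505 << 3 = 31002132040

31002132040


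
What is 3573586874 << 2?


0b11010101000000001001101110111010 << 2 = 0b1101010100000000100110111011101000 = 14294347496

14294347496


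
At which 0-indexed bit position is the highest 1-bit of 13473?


0b11010010100001. Highest set bit at position 13

13


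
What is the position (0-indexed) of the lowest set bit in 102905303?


0b110001000100011010111010111. Lowest set bit at position 0

0


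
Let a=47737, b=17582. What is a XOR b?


47737 ^ 17582 = 65239

65239


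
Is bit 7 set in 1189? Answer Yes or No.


0b10010100101, bit 7 = 1. Yes

Yes


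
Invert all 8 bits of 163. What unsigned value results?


163 ^ 255 = 92

92


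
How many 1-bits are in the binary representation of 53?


0b110101 has 4 set bits

4


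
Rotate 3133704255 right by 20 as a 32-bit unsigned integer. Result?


Rotate 0b10111010110010001000100000111111 right by 20 (32-bit) = 0b10001000100000111111101110101100 = 2290351020

2290351020


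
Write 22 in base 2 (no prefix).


22 = 10110 in binary

10110


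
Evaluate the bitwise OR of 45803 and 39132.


0b1011001011101011 | 0b1001100011011100 = 0b1011101011111111 = 47871

47871


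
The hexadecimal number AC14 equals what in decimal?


AC14 hex = 44052 decimal

44052


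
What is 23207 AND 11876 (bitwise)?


0b101101010100111 & 0b10111001100100 = 0b101000100100 = 2596

2596


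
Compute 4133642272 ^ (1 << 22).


4133642272 ^ (1 << 22) = 4133642272 ^ 4194304 = 4129447968

4129447968


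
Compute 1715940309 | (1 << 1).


1715940309 | (1 << 1) = 1715940309 | 2 = 1715940311

1715940311


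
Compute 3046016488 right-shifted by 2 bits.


0b10110101100011101000010111101000 >> 2 = 0b101101011000111010000101111010 = 761504122

761504122


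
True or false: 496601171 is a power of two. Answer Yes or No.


0b11101100110011000100001010011. Multiple bits set => No

No


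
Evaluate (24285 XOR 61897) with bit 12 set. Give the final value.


Step 1: 24285 ^ 61897 = 44820
Step 2: 44820 | (1 << 12) = 44820 | 4096 = 48916

48916


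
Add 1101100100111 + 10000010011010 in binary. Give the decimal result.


1101100100111 + 10000010011010 = 11101111000001 = 15297

15297


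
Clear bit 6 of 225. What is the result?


225 & ~(1 << 6) = 161

161


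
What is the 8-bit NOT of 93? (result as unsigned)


~0b1011101 = 0b10100010 = 162 (8-bit unsigned)

162


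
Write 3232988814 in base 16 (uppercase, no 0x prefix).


3232988814 = C0B37E8E hex

C0B37E8E


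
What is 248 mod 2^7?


248 & 127 = 120

120


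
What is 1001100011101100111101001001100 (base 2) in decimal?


1001100011101100111101001001100 in decimal = 1282832972

1282832972


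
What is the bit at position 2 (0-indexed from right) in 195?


0b11000011, position 2 = 0

0


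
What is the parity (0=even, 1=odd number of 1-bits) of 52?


0b110100 has 3 ones => parity 1

1


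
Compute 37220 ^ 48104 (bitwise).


0b1001000101100100 ^ 0b1011101111101000 = 0b10101010001100 = 10892

10892


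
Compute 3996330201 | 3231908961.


0b11101110001100110010100011011001 | 0b11000000101000110000010001100001 = 0b11101110101100110010110011111001 = 4004719865

4004719865


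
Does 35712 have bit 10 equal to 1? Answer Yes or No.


0b1000101110000000, bit 10 = 0. No

No


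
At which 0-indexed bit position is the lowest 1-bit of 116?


0b1110100. Lowest set bit at position 2

2


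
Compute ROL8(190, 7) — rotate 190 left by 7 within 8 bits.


Rotate 0b10111110 left by 7 (8-bit) = 0b1011111 = 95

95


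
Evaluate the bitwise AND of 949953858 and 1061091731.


0b111000100111110010010101000010 & 0b111111001111101111100110010011 = 0b111000000111100010000100000010 = 941498626

941498626


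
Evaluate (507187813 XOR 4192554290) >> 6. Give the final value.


Step 1: 507187813 ^ 4192554290 = 3890110295
Step 2: 3890110295 >> 6 = 60782973

60782973


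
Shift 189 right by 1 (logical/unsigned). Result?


0b10111101 >> 1 = 0b1011110 = 94

94


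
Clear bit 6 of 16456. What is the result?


16456 & ~(1 << 6) = 16392

16392


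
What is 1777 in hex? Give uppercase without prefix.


1777 = 6F1 hex

6F1


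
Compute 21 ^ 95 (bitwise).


0b10101 ^ 0b1011111 = 0b1001010 = 74

74


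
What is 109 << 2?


0b1101101 << 2 = 0b110110100 = 436

436


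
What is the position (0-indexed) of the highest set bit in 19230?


0b100101100011110. Highest set bit at position 14

14


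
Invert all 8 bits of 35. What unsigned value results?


35 ^ 255 = 220

220


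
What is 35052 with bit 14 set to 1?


35052 | (1 << 14) = 35052 | 16384 = 51436

51436


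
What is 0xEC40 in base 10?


EC40 hex = 60480 decimal

60480


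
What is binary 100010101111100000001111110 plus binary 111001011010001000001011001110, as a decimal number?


100010101111100000001111110 + 111001011010001000001011001110 = 111101110000000100001101001100 = 1036010316

1036010316


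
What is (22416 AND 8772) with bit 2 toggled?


Step 1: 22416 & 8772 = 512
Step 2: 512 ^ (1 << 2) = 512 ^ 4 = 516

516


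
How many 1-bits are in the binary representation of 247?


0b11110111 has 7 set bits

7


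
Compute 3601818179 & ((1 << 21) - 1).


3601818179 & 2097151 = 1008195

1008195


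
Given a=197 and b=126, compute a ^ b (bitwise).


197 ^ 126 = 187

187


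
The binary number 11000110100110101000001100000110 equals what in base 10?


11000110100110101000001100000110 in decimal = 3332014854

3332014854


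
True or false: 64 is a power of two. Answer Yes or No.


0b1000000. Only one bit set => Yes

Yes


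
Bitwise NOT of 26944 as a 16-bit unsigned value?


~0b110100101000000 = 0b1001011010111111 = 38591 (16-bit unsigned)

38591


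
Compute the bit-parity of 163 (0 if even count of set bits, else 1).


0b10100011 has 4 ones => parity 0

0


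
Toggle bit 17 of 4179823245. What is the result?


4179823245 ^ (1 << 17) = 4179823245 ^ 131072 = 4179692173

4179692173


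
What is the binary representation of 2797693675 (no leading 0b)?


2797693675 = 10100110110000010110101011101011 in binary

10100110110000010110101011101011


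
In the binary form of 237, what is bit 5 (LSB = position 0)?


0b11101101, position 5 = 1

1


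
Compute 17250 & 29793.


0b100001101100010 & 0b111010001100001 = 0b100000001100000 = 16480

16480


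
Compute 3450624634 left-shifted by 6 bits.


0b11001101101011000101101001111010 << 6 = 0b11001101101011000101101001111010000000 = 220839976576

220839976576


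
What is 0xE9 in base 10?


E9 hex = 233 decimal

233


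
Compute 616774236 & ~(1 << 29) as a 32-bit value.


616774236 & ~(1 << 29) = 79903324

79903324


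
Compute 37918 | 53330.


0b1001010000011110 | 0b1101000001010010 = 0b1101010001011110 = 54366

54366


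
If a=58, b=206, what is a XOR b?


58 ^ 206 = 244

244


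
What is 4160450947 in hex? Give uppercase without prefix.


4160450947 = F7FB7183 hex

F7FB7183


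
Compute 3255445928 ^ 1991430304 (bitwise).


0b11000010000010100010100110101000 ^ 0b1110110101100101101000010100000 = 0b10110100101110001111100100001000 = 3032021256

3032021256


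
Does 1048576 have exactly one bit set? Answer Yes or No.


0b100000000000000000000. Only one bit set => Yes

Yes


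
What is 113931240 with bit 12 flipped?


113931240 ^ (1 << 12) = 113931240 ^ 4096 = 113927144

113927144


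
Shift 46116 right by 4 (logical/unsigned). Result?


0b1011010000100100 >> 4 = 0b101101000010 = 2882

2882


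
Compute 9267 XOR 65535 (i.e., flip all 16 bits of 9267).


9267 ^ 65535 = 56268

56268


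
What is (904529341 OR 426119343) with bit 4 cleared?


Step 1: 904529341 | 426119343 = 1039013311
Step 2: 1039013311 & ~(1 << 4) = 1039013295

1039013295


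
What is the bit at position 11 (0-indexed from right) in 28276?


0b110111001110100, position 11 = 1

1


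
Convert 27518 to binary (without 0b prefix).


27518 = 110101101111110 in binary

110101101111110


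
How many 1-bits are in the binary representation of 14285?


0b11011111001101 has 10 set bits

10


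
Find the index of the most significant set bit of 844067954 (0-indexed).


0b110010010011110111010001110010. Highest set bit at position 29

29


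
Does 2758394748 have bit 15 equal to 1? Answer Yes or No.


0b10100100011010011100001101111100, bit 15 = 1. Yes

Yes


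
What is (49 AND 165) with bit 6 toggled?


Step 1: 49 & 165 = 33
Step 2: 33 ^ (1 << 6) = 33 ^ 64 = 97

97


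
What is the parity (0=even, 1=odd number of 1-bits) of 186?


0b10111010 has 5 ones => parity 1

1


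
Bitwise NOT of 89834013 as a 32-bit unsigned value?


~0b101010110101100001000011101 = 0b11111010101001010011110111100010 = 4205133282 (32-bit unsigned)

4205133282


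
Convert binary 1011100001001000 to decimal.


1011100001001000 in decimal = 47176

47176


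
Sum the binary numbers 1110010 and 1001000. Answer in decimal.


1110010 + 1001000 = 10111010 = 186

186


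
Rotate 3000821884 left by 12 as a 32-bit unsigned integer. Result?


Rotate 0b10110010110111001110100001111100 left by 12 (32-bit) = 0b11001110100001111100101100101101 = 3465005869

3465005869


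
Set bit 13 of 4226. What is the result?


4226 | (1 << 13) = 4226 | 8192 = 12418

12418


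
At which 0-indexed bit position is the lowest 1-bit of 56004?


0b1101101011000100. Lowest set bit at position 2

2


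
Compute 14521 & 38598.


0b11100010111001 & 0b1001011011000110 = 0b1000010000000 = 4224

4224


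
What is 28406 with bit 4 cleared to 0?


28406 & ~(1 << 4) = 28390

28390


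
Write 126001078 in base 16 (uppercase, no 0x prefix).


126001078 = 7829FB6 hex

7829FB6


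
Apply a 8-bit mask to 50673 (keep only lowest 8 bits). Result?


50673 & 255 = 241

241


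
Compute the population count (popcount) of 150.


0b10010110 has 4 set bits

4


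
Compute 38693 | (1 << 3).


38693 | (1 << 3) = 38693 | 8 = 38701

38701


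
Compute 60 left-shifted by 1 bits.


0b111100 << 1 = 0b1111000 = 120

120


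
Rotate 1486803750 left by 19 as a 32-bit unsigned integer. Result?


Rotate 0b1011000100111101101001100100110 left by 19 (32-bit) = 0b10011001001100101100010011110110 = 2570241270

2570241270


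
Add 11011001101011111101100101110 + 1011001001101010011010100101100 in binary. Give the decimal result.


11011001101011111101100101110 + 1011001001101010011010100101100 = 1110100011010110011000001011010 = 1953181786

1953181786


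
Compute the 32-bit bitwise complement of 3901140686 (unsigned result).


~0b11101000100001101010111011001110 = 0b10111011110010101000100110001 = 393826609 (32-bit unsigned)

393826609


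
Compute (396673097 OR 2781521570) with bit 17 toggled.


Step 1: 396673097 | 2781521570 = 3085887211
Step 2: 3085887211 ^ (1 << 17) = 3085887211 ^ 131072 = 3085756139

3085756139


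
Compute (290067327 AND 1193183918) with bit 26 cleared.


Step 1: 290067327 & 1193183918 = 17433134
Step 2: 17433134 & ~(1 << 26) = 17433134

17433134


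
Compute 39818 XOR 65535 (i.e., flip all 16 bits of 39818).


39818 ^ 65535 = 25717

25717


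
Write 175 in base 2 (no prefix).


175 = 10101111 in binary

10101111


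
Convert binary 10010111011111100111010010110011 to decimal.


10010111011111100111010010110011 in decimal = 2541647027

2541647027


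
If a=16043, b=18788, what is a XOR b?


16043 ^ 18788 = 30671

30671


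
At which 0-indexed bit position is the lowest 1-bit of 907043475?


0b110110000100000110001010010011. Lowest set bit at position 0

0


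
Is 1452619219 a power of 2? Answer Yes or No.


0b1010110100101010011010111010011. Multiple bits set => No

No


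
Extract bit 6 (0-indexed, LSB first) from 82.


0b1010010, position 6 = 1

1


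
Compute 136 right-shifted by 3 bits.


0b10001000 >> 3 = 0b10001 = 17

17


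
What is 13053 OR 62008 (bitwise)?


0b11001011111101 | 0b1111001000111000 = 0b1111001011111101 = 62205

62205


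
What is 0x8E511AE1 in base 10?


8E511AE1 hex = 2387679969 decimal

2387679969


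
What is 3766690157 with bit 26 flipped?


3766690157 ^ (1 << 26) = 3766690157 ^ 67108864 = 3833799021

3833799021


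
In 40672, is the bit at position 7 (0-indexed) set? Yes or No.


0b1001111011100000, bit 7 = 1. Yes

Yes


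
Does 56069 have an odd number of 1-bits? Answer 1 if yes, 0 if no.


0b1101101100000101 has 8 ones => parity 0

0


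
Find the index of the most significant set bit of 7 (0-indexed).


0b111. Highest set bit at position 2

2


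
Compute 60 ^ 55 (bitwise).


0b111100 ^ 0b110111 = 0b1011 = 11

11


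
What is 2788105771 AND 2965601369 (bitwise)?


0b10100110001011110001111000101011 & 0b10110000110000110111110001011001 = 0b10100000000000110001110000001001 = 2684558345

2684558345


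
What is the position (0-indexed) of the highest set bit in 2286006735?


0b10001000010000011011000111001111. Highest set bit at position 31

31


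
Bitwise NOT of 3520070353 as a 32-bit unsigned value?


~0b11010001110100000000001011010001 = 0b101110001011111111110100101110 = 774896942 (32-bit unsigned)

774896942


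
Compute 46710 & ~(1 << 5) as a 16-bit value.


46710 & ~(1 << 5) = 46678

46678


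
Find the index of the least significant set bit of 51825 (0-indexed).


0b1100101001110001. Lowest set bit at position 0

0


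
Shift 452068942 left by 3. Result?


0b11010111100100000011001001110 << 3 = 0b11010111100100000011001001110000 = 3616551536

3616551536


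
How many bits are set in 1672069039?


0b1100011101010011011111110101111 has 21 set bits

21


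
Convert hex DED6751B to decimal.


DED6751B hex = 3738596635 decimal

3738596635


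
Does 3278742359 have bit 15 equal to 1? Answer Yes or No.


0b11000011011011011010001101010111, bit 15 = 1. Yes

Yes


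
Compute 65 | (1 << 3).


65 | (1 << 3) = 65 | 8 = 73

73


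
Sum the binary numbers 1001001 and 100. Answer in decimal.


1001001 + 100 = 1001101 = 77

77


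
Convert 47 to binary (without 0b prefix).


47 = 101111 in binary

101111


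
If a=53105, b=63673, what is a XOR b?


53105 ^ 63673 = 14280

14280


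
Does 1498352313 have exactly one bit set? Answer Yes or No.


0b1011001010011110000101010111001. Multiple bits set => No

No


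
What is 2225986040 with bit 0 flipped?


2225986040 ^ (1 << 0) = 2225986040 ^ 1 = 2225986041

2225986041


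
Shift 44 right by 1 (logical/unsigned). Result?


0b101100 >> 1 = 0b10110 = 22

22


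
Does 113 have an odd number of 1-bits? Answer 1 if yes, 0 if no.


0b1110001 has 4 ones => parity 0

0


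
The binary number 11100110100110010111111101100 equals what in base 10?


11100110100110010111111101100 in decimal = 483602412

483602412


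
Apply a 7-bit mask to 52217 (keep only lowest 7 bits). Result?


52217 & 127 = 121

121


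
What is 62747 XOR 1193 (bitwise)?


0b1111010100011011 ^ 0b10010101001 = 0b1111000110110010 = 61874

61874


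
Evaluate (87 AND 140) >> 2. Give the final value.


Step 1: 87 & 140 = 4
Step 2: 4 >> 2 = 1

1


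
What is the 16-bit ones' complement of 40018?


40018 ^ 65535 = 25517

25517


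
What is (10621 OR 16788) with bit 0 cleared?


Step 1: 10621 | 16788 = 27133
Step 2: 27133 & ~(1 << 0) = 27132

27132


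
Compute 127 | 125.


0b1111111 | 0b1111101 = 0b1111111 = 127

127


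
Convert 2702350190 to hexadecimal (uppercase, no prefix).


2702350190 = A112976E hex

A112976E


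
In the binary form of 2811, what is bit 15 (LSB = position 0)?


0b101011111011, position 15 = 0

0


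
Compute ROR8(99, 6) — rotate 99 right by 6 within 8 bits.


Rotate 0b1100011 right by 6 (8-bit) = 0b10001101 = 141

141


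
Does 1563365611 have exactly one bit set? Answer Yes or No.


0b1011101001011110001000011101011. Multiple bits set => No

No


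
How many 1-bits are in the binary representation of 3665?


0b111001010001 has 6 set bits

6


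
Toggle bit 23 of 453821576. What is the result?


453821576 ^ (1 << 23) = 453821576 ^ 8388608 = 462210184

462210184


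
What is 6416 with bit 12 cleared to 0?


6416 & ~(1 << 12) = 2320

2320


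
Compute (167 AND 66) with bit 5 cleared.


Step 1: 167 & 66 = 2
Step 2: 2 & ~(1 << 5) = 2

2


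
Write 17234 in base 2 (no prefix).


17234 = 100001101010010 in binary

100001101010010


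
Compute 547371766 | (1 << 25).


547371766 | (1 << 25) = 547371766 | 33554432 = 580926198

580926198


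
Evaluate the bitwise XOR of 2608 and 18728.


0b101000110000 ^ 0b100100100101000 = 0b100001100011000 = 17176

17176


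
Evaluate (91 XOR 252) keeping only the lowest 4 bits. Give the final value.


Step 1: 91 ^ 252 = 167
Step 2: 167 & 15 = 7

7


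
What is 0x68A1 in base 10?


68A1 hex = 26785 decimal

26785


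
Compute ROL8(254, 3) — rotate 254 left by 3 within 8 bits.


Rotate 0b11111110 left by 3 (8-bit) = 0b11110111 = 247

247


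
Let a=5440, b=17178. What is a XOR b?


5440 ^ 17178 = 22106

22106


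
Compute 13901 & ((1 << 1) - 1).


13901 & 1 = 1

1


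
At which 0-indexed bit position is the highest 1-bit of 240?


0b11110000. Highest set bit at position 7

7


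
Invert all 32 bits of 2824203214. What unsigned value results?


2824203214 ^ 4294967295 = 1470764081

1470764081


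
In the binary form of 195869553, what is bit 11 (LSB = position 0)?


0b1011101011001011101101110001, position 11 = 1

1


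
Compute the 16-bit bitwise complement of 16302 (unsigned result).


~0b11111110101110 = 0b1100000001010001 = 49233 (16-bit unsigned)

49233


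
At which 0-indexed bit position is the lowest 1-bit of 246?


0b11110110. Lowest set bit at position 1

1


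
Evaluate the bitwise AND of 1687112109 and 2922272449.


0b1100100100011110100100110101101 & 0b10101110001011100101011011000001 = 0b100100000011100100000010000001 = 604913793

604913793


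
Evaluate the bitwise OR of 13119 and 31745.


0b11001100111111 | 0b111110000000001 = 0b111111100111111 = 32575

32575


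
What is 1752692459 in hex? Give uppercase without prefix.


1752692459 = 6877F6EB hex

6877F6EB


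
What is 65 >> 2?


0b1000001 >> 2 = 0b10000 = 16

16


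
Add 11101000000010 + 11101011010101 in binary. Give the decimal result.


11101000000010 + 11101011010101 = 111010011010111 = 29911

29911


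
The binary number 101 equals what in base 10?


101 in decimal = 5

5


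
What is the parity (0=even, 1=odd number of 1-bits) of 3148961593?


0b10111011101100010101011100111001 has 19 ones => parity 1

1


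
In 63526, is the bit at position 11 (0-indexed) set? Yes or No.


0b1111100000100110, bit 11 = 1. Yes

Yes


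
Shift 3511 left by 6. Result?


0b110110110111 << 6 = 0b110110110111000000 = 224704

224704


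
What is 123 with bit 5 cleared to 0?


123 & ~(1 << 5) = 91

91


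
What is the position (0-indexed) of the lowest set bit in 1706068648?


0b1100101101100001000101010101000. Lowest set bit at position 3

3


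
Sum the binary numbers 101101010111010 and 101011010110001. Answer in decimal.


101101010111010 + 101011010110001 = 1011000101101011 = 45419

45419


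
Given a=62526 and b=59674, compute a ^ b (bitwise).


62526 ^ 59674 = 7460

7460


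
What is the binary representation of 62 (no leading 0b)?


62 = 111110 in binary

111110


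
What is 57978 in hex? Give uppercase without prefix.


57978 = E27A hex

E27A


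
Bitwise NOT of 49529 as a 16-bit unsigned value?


~0b1100000101111001 = 0b11111010000110 = 16006 (16-bit unsigned)

16006


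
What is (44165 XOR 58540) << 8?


Step 1: 44165 ^ 58540 = 18473
Step 2: 18473 << 8 = 4729088

4729088


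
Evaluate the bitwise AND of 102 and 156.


0b1100110 & 0b10011100 = 0b100 = 4

4


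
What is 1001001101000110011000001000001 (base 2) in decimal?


1001001101000110011000001000001 in decimal = 1235431489

1235431489


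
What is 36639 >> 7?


0b1000111100011111 >> 7 = 0b100011110 = 286

286


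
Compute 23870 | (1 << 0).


23870 | (1 << 0) = 23870 | 1 = 23871

23871


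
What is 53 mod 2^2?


53 & 3 = 1

1


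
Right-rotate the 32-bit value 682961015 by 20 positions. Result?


Rotate 0b101000101101010010100001110111 right by 20 (32-bit) = 0b1010010100001110111001010001011 = 1384608395

1384608395


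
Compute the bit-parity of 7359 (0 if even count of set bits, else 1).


0b1110010111111 has 10 ones => parity 0

0


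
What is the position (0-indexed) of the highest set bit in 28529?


0b110111101110001. Highest set bit at position 14

14


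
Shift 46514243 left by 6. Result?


0b10110001011100000001000011 << 6 = 0b10110001011100000001000011000000 = 2976911552

2976911552


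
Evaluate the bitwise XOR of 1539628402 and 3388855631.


0b1011011110001001101110101110010 ^ 0b11001001111111011101010101001111 = 0b10010010001110010000100000111101 = 2453211197

2453211197


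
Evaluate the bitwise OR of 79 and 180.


0b1001111 | 0b10110100 = 0b11111111 = 255

255


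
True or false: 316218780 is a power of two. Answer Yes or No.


0b10010110110010001110110011100. Multiple bits set => No

No


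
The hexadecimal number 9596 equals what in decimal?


9596 hex = 38294 decimal

38294


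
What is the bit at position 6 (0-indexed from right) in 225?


0b11100001, position 6 = 1

1


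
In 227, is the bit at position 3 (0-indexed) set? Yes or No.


0b11100011, bit 3 = 0. No

No


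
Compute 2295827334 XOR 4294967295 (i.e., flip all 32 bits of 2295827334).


2295827334 ^ 4294967295 = 1999139961

1999139961


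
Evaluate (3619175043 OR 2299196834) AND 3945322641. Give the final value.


Step 1: 3619175043 | 2299196834 = 3753574307
Step 2: 3753574307 & 3945322641 = 3408451713

3408451713


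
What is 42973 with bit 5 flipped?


42973 ^ (1 << 5) = 42973 ^ 32 = 43005

43005


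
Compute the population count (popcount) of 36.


0b100100 has 2 set bits

2


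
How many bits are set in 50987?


0b1100011100101011 has 9 set bits

9


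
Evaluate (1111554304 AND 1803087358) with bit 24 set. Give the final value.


Step 1: 1111554304 & 1803087358 = 1111550208
Step 2: 1111550208 | (1 << 24) = 1111550208 | 16777216 = 1128327424

1128327424
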